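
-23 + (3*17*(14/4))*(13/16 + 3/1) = 657.53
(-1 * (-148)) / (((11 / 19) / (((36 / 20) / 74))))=342 / 55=6.22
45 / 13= 3.46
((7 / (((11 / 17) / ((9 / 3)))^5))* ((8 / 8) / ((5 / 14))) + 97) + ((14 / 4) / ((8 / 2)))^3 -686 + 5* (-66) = 16933368172001 / 412290560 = 41071.44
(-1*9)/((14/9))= -5.79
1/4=0.25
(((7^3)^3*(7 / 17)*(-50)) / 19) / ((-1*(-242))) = -7061881225 / 39083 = -180689.33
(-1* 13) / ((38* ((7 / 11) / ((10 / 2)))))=-715 / 266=-2.69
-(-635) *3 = 1905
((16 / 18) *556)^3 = 88002363392 / 729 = 120716547.86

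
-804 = -804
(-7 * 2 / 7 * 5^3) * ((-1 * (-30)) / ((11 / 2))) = -15000 / 11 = -1363.64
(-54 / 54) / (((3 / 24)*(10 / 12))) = -48 / 5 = -9.60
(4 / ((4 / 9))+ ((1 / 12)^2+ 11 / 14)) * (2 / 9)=9871 / 4536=2.18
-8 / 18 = -4 / 9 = -0.44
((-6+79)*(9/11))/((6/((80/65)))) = 1752/143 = 12.25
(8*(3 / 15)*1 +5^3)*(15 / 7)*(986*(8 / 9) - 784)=175552 / 7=25078.86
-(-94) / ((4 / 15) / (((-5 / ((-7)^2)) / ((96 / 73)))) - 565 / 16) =-2744800 / 1131477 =-2.43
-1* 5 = -5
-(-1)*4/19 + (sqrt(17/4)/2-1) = -15/19 + sqrt(17)/4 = 0.24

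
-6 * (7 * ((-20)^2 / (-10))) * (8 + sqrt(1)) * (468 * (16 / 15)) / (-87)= -2515968 / 29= -86757.52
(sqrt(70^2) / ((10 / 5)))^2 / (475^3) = 49 / 4286875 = 0.00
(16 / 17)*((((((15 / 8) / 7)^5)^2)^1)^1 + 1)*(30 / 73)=4549590986197572015 / 11762565999008677888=0.39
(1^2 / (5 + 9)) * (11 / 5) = 11 / 70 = 0.16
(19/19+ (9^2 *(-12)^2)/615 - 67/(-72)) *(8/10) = 308431/18450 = 16.72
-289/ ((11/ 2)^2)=-1156/ 121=-9.55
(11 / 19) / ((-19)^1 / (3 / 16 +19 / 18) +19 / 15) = -29535 / 715141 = -0.04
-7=-7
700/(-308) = -25/11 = -2.27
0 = 0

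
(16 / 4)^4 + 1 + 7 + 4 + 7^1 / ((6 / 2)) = 811 / 3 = 270.33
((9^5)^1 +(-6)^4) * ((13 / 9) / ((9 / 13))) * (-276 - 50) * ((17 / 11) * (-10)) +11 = 6977655221 / 11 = 634332292.82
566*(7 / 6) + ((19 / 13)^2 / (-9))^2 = 1527772528 / 2313441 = 660.39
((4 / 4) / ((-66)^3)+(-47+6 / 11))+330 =81518183 / 287496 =283.55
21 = 21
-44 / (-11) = 4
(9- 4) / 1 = 5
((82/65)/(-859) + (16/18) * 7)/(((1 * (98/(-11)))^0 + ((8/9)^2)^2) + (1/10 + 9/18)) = 1139435019/407416828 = 2.80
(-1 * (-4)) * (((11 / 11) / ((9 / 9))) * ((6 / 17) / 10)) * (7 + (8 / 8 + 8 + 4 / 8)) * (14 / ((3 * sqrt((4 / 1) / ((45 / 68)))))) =693 * sqrt(85) / 1445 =4.42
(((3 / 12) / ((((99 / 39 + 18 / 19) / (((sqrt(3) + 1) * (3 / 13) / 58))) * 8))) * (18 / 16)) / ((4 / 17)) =2907 / 17045504 + 2907 * sqrt(3) / 17045504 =0.00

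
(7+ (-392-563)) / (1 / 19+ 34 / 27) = -486324 / 673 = -722.62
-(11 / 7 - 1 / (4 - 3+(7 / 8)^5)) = -0.91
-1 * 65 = -65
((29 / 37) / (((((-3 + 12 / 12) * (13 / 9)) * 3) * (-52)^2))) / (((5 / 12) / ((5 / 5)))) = -261 / 3251560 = -0.00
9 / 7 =1.29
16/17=0.94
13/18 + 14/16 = 115/72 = 1.60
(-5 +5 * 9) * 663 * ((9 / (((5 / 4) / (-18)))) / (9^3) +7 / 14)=25636 / 3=8545.33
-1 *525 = -525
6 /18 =1 /3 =0.33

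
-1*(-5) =5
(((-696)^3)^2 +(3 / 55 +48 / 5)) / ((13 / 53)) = 331355357430739135983 / 715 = 463434066336698092.28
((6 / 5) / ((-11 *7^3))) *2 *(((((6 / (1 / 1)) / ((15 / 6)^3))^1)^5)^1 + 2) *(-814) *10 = 108850969347168 / 10467529296875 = 10.40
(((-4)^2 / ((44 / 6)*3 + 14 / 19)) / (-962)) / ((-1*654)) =19 / 16986996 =0.00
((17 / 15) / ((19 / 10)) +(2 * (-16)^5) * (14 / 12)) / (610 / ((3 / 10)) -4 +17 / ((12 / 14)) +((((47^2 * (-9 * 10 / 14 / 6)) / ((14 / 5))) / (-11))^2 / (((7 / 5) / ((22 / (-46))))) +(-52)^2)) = -9488163334498464 / 10609946438723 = -894.27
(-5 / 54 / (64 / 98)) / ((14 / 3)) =-35 / 1152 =-0.03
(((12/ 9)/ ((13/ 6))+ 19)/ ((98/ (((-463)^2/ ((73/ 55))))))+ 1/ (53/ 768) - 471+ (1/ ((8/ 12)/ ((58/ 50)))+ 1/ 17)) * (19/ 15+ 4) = 2637392131629524/ 15711525375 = 167863.53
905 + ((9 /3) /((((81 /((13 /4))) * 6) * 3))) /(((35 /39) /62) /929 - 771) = 507831884773909 /561140209548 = 905.00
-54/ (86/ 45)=-1215/ 43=-28.26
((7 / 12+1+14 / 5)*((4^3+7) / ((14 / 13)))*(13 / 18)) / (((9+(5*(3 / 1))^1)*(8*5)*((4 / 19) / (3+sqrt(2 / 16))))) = 59959003*sqrt(2) / 232243200+59959003 / 19353600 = 3.46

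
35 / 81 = 0.43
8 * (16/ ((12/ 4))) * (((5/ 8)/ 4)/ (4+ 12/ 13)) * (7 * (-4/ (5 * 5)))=-91/ 60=-1.52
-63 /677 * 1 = -63 /677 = -0.09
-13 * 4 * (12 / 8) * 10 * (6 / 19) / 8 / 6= -195 / 38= -5.13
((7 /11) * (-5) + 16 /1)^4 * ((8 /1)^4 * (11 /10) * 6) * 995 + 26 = 966519742977838 /1331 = 726160588262.84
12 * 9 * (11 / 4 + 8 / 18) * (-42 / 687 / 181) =-4830 / 41449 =-0.12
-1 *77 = -77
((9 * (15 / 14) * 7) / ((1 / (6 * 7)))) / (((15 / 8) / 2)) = 3024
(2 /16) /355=0.00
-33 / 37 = -0.89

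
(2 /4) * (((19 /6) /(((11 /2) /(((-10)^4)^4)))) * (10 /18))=475000000000000000 /297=1599326599326599.33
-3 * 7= -21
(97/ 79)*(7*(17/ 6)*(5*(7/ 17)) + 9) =29003/ 474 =61.19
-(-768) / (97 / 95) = 72960 / 97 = 752.16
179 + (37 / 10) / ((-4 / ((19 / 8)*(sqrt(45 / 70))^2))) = 795593 / 4480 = 177.59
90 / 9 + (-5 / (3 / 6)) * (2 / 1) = -10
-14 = -14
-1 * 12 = -12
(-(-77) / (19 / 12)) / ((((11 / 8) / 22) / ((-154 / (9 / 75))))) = -18972800 / 19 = -998568.42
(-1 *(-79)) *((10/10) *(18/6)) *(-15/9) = -395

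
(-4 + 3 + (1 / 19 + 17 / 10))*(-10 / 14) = -143 / 266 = -0.54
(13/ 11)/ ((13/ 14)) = 14/ 11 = 1.27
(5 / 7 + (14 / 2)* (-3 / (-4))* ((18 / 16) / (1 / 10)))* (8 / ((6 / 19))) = 127205 / 84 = 1514.35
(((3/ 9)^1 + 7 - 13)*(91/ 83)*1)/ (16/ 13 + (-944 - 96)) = 20111/ 3362496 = 0.01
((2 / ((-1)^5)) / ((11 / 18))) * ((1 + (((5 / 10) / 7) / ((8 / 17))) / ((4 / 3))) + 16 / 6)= -12.37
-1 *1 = -1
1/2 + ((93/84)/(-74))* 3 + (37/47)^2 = 4919655/4577048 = 1.07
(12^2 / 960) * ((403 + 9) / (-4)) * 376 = -29046 / 5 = -5809.20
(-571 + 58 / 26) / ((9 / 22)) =-162668 / 117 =-1390.32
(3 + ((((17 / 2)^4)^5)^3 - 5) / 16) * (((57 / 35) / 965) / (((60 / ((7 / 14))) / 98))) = 8928673119813470632181802347227844243561711296185535215747726129925105534277 / 1780110803112971730944000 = 5015796266277042219555606000000000000000000000000000.00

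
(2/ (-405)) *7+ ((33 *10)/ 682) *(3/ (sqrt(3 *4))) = -14/ 405+ 15 *sqrt(3)/ 62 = 0.38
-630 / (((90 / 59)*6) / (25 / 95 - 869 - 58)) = 3636052 / 57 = 63790.39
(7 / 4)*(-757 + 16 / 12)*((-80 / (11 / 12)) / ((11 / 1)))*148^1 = 187888960 / 121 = 1552801.32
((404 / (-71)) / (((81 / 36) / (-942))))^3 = 130651082843521024 / 9663597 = 13519922534.39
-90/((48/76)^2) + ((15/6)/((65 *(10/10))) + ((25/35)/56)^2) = -225.59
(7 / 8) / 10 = 7 / 80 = 0.09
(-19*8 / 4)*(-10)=380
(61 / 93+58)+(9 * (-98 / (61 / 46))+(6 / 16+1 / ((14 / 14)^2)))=-27461125 / 45384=-605.08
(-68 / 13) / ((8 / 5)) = -85 / 26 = -3.27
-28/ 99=-0.28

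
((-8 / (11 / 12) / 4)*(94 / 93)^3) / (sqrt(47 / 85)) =-3.03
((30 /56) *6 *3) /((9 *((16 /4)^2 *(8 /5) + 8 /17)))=1275 /31024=0.04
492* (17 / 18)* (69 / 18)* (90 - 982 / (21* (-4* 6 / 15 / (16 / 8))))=99953285 / 378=264426.68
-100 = -100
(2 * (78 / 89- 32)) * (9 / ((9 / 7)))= -435.73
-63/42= -3/2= -1.50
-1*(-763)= 763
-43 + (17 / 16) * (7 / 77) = -7551 / 176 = -42.90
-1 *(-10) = 10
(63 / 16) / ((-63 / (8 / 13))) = -0.04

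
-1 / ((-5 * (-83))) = -1 / 415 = -0.00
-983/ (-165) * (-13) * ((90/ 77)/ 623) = -76674/ 527681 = -0.15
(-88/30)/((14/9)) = -1.89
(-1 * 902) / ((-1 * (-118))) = -451 / 59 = -7.64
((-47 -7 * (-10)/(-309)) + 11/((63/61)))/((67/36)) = -949360/48307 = -19.65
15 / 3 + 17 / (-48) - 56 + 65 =655 / 48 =13.65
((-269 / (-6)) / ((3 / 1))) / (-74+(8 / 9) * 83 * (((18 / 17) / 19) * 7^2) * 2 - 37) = 86887 / 1697238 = 0.05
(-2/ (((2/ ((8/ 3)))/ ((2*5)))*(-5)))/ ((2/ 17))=136/ 3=45.33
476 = 476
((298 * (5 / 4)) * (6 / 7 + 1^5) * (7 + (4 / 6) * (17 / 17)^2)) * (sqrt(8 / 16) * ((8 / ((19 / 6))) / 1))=9474.38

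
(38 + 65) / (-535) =-103 / 535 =-0.19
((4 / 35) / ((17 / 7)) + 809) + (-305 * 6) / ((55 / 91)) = -2074551 / 935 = -2218.77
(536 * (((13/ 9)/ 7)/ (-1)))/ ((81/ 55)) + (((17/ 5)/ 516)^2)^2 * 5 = -41927081442418177/ 558276528096000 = -75.10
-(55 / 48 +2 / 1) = -151 / 48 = -3.15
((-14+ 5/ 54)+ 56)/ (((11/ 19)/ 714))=5139253/ 99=51911.65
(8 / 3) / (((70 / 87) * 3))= 116 / 105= 1.10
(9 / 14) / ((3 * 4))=3 / 56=0.05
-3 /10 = -0.30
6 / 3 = 2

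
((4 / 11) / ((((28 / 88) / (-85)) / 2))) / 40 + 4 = -6 / 7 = -0.86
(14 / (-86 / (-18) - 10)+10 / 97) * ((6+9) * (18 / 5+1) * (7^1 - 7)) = 0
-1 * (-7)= 7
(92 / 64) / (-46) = -1 / 32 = -0.03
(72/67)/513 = 8/3819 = 0.00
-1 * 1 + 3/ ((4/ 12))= 8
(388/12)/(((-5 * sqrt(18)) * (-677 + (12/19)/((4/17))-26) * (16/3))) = 1843 * sqrt(2)/6386880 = 0.00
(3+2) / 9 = 5 / 9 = 0.56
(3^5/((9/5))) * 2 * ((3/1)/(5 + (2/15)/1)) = 12150/77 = 157.79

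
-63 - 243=-306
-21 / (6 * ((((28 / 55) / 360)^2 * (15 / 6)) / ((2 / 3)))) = -466714.29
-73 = -73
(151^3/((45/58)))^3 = 7962996160570184256316312/91125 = 87385417399947152332.69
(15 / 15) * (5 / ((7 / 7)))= 5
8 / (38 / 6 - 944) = -24 / 2813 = -0.01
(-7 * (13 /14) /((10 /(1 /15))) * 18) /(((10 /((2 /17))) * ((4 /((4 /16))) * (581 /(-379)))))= 14781 /39508000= 0.00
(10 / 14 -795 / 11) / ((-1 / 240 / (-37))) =-48928800 / 77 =-635438.96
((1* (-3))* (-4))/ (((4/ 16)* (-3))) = -16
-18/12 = -3/2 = -1.50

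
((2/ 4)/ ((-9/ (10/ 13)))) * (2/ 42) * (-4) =20/ 2457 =0.01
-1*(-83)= 83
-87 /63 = -29 /21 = -1.38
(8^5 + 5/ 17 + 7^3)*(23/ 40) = 3236629/ 170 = 19038.99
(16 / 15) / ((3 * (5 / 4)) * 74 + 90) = 32 / 11025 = 0.00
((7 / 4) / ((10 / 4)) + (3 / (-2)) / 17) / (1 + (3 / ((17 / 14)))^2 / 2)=884 / 5855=0.15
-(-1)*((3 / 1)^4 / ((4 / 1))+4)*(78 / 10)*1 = 3783 / 20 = 189.15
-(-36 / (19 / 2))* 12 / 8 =108 / 19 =5.68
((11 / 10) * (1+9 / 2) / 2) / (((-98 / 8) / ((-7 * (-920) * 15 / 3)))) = -55660 / 7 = -7951.43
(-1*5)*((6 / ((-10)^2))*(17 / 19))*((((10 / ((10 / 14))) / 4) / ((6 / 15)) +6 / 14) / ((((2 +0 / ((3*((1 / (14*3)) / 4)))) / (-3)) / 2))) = 39321 / 5320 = 7.39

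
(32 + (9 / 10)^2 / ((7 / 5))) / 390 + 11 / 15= 14867 / 18200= 0.82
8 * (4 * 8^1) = 256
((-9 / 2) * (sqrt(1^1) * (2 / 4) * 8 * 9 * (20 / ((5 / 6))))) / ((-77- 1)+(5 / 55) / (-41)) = 1753488 / 35179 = 49.84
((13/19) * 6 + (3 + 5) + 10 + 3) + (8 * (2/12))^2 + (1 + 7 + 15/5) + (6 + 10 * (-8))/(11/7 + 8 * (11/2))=36.26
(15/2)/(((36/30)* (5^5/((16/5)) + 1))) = 100/15641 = 0.01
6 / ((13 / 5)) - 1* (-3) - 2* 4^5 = -26555 / 13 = -2042.69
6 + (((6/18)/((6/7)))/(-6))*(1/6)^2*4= 5825/972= 5.99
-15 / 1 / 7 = -15 / 7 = -2.14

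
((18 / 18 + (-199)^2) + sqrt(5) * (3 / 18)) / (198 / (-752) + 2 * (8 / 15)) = 940 * sqrt(5) / 4531 + 223355280 / 4531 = 49295.38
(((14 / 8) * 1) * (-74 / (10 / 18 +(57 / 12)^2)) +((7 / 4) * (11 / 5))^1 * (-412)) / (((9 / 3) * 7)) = -3785077 / 49935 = -75.80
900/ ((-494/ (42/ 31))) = -18900/ 7657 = -2.47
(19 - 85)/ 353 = -66/ 353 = -0.19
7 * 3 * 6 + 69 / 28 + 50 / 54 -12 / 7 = 13789 / 108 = 127.68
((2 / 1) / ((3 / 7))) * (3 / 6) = 7 / 3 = 2.33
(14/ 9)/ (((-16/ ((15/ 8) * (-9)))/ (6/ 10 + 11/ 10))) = 357/ 128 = 2.79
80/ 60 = 1.33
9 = 9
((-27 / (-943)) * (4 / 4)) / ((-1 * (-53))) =27 / 49979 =0.00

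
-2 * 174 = -348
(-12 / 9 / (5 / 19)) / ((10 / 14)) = -532 / 75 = -7.09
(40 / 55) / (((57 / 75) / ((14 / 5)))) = 560 / 209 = 2.68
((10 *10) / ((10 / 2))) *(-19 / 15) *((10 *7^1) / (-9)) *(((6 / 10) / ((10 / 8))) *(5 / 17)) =4256 / 153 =27.82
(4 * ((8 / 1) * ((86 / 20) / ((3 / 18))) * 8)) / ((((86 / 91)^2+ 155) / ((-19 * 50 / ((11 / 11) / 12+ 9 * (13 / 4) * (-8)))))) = 9897072640 / 57519039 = 172.07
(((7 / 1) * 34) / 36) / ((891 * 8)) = 119 / 128304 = 0.00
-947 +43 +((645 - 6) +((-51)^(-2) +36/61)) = -41951468/158661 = -264.41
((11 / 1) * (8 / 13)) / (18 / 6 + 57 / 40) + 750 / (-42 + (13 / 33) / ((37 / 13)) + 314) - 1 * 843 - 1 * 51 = -889.71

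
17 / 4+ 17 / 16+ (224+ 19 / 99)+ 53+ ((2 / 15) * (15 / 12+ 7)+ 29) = 2475827 / 7920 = 312.60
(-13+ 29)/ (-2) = -8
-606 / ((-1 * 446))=303 / 223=1.36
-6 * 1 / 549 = -2 / 183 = -0.01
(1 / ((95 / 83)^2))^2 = 47458321 / 81450625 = 0.58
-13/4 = -3.25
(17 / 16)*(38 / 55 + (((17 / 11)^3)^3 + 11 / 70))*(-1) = -143499170969411 / 2640901413920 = -54.34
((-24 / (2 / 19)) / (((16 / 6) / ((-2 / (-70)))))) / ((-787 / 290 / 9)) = 8.10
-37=-37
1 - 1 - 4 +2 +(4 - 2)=0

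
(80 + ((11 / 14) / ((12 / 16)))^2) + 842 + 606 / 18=421933 / 441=956.76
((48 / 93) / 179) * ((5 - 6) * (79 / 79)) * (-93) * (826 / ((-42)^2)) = 472 / 3759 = 0.13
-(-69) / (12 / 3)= 69 / 4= 17.25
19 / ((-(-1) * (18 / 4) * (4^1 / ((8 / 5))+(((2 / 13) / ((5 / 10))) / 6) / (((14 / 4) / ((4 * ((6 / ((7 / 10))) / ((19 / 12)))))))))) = 919828 / 613755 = 1.50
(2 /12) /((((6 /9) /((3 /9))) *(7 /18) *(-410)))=-3 /5740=-0.00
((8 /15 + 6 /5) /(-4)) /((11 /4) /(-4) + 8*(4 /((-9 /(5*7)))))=312 /90095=0.00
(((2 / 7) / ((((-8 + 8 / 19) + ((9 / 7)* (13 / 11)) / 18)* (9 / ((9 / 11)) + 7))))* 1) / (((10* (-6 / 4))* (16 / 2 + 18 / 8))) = 1672 / 121377015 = 0.00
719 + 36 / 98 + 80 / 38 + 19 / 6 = 4047835 / 5586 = 724.64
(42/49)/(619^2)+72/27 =2.67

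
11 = 11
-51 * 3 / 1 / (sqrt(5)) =-153 * sqrt(5) / 5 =-68.42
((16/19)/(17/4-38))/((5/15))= -64/855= -0.07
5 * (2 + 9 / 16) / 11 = 205 / 176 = 1.16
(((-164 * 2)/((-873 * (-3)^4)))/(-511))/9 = -328/325209087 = -0.00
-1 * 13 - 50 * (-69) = 3437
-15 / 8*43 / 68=-645 / 544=-1.19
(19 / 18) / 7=19 / 126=0.15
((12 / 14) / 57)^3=8 / 2352637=0.00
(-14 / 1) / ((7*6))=-1 / 3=-0.33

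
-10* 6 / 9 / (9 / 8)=-160 / 27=-5.93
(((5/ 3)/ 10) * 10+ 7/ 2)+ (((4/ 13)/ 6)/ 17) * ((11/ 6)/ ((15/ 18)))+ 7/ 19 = 232697/ 41990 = 5.54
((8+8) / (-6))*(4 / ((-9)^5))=32 / 177147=0.00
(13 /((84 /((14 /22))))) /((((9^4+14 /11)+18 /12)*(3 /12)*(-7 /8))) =-208 /3032463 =-0.00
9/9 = 1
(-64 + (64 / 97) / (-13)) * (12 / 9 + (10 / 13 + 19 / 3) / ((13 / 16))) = -412562944 / 639327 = -645.31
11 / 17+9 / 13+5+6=2727 / 221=12.34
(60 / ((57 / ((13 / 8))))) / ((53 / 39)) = 2535 / 2014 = 1.26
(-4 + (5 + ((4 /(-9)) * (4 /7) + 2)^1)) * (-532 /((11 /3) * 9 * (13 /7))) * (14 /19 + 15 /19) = -140476 /3861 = -36.38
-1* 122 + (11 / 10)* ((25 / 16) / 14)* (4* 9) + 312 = 21775 / 112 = 194.42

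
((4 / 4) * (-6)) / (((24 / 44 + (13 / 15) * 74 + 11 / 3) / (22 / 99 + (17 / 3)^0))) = -0.11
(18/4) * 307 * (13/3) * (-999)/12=-3987009/8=-498376.12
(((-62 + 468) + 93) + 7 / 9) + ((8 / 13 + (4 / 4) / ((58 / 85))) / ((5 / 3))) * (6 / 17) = 144265499 / 288405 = 500.22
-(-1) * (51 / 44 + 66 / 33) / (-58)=-139 / 2552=-0.05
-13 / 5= -2.60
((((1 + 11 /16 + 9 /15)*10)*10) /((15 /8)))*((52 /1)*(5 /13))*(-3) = -7320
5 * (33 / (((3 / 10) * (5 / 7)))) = 770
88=88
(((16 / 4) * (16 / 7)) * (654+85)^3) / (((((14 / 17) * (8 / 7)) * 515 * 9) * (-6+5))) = -27443672492 / 32445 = -845852.13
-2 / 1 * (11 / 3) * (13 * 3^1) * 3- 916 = -1774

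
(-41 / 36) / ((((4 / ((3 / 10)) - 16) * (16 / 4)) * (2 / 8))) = 0.43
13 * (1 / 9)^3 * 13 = 0.23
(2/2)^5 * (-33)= -33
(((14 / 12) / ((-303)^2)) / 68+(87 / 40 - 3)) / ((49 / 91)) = -251086082 / 163879065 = -1.53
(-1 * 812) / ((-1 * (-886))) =-406 / 443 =-0.92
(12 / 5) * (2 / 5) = 24 / 25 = 0.96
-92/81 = -1.14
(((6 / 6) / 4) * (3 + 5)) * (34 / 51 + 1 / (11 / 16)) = 4.24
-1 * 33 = -33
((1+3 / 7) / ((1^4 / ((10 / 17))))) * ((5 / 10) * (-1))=-50 / 119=-0.42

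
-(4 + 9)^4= -28561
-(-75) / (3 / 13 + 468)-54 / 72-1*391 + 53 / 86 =-136445075 / 348988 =-390.97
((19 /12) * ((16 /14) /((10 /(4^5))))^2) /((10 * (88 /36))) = 59768832 /67375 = 887.11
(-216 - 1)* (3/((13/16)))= -10416/13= -801.23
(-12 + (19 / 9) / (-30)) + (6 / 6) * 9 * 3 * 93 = 674711 / 270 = 2498.93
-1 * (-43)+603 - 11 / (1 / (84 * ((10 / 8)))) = -509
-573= -573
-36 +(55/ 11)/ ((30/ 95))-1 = -127/ 6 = -21.17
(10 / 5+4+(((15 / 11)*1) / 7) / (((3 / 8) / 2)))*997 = 540374 / 77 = 7017.84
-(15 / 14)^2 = -225 / 196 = -1.15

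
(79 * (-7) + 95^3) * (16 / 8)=1713644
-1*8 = -8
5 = 5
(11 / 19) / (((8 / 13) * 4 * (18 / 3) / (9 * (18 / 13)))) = 0.49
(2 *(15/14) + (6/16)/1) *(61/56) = 8601/3136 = 2.74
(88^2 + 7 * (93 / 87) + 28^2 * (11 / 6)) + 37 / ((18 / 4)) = 2400427 / 261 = 9197.04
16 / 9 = 1.78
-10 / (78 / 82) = -410 / 39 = -10.51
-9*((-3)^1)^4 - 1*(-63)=-666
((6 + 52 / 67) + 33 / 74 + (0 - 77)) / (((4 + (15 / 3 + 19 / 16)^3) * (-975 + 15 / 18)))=4251144192 / 14296794932665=0.00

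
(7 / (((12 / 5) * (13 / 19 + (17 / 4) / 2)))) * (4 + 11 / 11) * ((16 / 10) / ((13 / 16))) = 24320 / 2379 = 10.22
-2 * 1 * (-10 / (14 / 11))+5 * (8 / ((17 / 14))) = 5790 / 119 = 48.66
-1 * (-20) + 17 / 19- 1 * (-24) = 853 / 19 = 44.89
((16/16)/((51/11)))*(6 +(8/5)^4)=86306/31875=2.71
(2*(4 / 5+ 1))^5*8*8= 120932352 / 3125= 38698.35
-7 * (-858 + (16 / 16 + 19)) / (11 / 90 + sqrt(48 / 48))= 527940 / 101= 5227.13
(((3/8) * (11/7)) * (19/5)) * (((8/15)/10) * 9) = 1.07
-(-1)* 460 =460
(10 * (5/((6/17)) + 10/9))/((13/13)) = 1375/9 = 152.78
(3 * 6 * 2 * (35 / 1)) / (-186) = -210 / 31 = -6.77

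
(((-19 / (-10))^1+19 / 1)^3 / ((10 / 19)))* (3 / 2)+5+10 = 520671753 / 20000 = 26033.59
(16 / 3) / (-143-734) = -16 / 2631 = -0.01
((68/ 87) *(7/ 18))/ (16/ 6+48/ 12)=119/ 2610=0.05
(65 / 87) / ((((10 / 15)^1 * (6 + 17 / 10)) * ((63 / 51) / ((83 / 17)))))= 26975 / 46893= 0.58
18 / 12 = 3 / 2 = 1.50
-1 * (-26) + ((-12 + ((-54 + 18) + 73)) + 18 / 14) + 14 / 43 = 15836 / 301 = 52.61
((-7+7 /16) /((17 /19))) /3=-665 /272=-2.44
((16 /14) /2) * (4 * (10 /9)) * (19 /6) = 1520 /189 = 8.04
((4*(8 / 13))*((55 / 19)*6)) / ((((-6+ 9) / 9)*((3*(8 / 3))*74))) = 0.22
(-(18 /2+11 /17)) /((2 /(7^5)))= -1378174 /17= -81069.06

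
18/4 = 9/2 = 4.50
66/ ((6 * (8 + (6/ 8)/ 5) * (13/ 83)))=18260/ 2119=8.62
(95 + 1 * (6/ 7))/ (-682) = -61/ 434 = -0.14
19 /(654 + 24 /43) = 817 /28146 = 0.03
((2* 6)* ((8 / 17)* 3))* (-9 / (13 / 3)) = -35.19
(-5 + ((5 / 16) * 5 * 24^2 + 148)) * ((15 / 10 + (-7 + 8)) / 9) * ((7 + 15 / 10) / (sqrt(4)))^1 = 88655 / 72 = 1231.32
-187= -187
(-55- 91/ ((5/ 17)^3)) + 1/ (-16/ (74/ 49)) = -177956161/ 49000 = -3631.76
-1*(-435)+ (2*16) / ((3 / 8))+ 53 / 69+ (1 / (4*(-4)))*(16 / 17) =611183 / 1173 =521.04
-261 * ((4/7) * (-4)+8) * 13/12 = -11310/7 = -1615.71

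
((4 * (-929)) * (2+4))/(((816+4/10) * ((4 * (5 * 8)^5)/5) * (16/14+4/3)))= -58527/434716672000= -0.00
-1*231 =-231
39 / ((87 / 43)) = 559 / 29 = 19.28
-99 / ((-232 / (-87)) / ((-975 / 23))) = 289575 / 184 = 1573.78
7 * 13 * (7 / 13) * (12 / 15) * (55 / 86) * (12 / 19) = 12936 / 817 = 15.83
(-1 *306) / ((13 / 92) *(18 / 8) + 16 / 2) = -112608 / 3061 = -36.79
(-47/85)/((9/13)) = -611/765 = -0.80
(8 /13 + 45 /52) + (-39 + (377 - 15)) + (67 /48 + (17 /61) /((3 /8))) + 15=341.62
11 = 11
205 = 205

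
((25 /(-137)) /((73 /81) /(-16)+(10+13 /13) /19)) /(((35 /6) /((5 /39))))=-1231200 /160437823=-0.01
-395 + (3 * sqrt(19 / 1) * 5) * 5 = -395 + 75 * sqrt(19) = -68.08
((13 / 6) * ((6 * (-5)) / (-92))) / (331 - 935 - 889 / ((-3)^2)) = -117 / 116380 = -0.00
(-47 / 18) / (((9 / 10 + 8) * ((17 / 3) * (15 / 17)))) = -47 / 801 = -0.06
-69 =-69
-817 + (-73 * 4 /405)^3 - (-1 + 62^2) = -309589279588 /66430125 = -4660.37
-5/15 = -1/3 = -0.33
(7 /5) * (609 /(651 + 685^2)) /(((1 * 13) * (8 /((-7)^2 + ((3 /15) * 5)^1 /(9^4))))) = 3514133 /4110475248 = 0.00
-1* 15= -15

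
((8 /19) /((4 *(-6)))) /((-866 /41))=41 /49362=0.00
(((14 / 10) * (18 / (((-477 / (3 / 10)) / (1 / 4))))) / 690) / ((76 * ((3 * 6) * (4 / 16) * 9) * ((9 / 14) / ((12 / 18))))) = -49 / 25326553500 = -0.00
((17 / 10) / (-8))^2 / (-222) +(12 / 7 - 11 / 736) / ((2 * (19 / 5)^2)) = 4842228031 / 82578316800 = 0.06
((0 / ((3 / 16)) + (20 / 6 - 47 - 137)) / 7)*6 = -1084 / 7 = -154.86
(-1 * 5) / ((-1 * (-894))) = -0.01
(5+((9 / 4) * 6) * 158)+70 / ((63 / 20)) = 19442 / 9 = 2160.22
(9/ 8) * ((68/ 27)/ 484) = 17/ 2904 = 0.01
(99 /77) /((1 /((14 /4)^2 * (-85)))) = -5355 /4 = -1338.75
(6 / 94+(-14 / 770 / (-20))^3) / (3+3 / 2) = 3993000047 / 281506500000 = 0.01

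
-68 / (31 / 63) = -138.19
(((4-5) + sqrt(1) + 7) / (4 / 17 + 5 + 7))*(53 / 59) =0.51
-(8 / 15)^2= -64 / 225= -0.28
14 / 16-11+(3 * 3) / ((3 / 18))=351 / 8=43.88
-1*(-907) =907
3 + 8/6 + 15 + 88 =322/3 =107.33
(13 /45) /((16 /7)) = 91 /720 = 0.13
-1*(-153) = 153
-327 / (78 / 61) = -6649 / 26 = -255.73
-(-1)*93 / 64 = 93 / 64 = 1.45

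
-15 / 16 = -0.94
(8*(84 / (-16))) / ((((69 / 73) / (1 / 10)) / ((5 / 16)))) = -511 / 368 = -1.39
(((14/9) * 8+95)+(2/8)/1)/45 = 3877/1620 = 2.39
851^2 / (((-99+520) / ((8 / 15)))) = 5793608 / 6315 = 917.44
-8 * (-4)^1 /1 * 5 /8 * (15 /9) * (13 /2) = 650 /3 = 216.67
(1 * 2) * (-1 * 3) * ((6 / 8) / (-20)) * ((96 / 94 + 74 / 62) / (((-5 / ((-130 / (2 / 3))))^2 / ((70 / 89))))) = 309220821 / 518692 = 596.15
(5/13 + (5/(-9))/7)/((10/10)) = 250/819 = 0.31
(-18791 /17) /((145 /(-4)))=75164 /2465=30.49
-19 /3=-6.33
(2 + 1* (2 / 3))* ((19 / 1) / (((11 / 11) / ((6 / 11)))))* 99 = 2736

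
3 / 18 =1 / 6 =0.17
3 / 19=0.16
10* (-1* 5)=-50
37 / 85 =0.44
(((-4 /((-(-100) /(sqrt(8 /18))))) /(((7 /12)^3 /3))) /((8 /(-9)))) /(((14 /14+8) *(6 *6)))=12 /8575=0.00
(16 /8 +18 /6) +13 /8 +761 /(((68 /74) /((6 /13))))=687481 /1768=388.85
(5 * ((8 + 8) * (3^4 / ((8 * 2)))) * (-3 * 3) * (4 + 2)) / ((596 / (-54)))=295245 / 149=1981.51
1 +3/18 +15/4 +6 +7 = 215/12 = 17.92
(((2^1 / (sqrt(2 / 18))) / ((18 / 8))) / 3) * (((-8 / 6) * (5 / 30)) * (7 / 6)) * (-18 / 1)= 112 / 27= 4.15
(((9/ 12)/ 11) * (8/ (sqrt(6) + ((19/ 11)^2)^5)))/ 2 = 43370200577849636062473/ 37585936957576362833300395 - 183477271345243638873 * sqrt(6)/ 37585936957576362833300395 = 0.00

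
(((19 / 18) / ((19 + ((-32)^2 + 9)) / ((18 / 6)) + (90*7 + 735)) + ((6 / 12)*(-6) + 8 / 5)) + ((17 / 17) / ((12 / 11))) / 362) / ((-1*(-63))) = -156158111 / 7042948920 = -0.02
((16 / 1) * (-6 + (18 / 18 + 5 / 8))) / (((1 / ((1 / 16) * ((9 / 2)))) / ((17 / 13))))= -5355 / 208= -25.75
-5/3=-1.67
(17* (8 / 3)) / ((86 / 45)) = 1020 / 43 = 23.72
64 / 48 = 4 / 3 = 1.33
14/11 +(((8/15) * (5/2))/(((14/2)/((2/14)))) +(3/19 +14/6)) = 116476/30723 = 3.79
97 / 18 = 5.39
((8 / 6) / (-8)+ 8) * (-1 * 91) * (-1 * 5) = 21385 / 6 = 3564.17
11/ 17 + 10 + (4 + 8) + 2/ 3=23.31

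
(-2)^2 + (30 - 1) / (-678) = 2683 / 678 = 3.96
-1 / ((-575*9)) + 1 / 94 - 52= -25290131 / 486450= -51.99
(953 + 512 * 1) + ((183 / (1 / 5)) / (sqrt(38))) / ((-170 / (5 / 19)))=1465-915 * sqrt(38) / 24548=1464.77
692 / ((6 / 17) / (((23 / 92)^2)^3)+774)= 5882 / 18867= 0.31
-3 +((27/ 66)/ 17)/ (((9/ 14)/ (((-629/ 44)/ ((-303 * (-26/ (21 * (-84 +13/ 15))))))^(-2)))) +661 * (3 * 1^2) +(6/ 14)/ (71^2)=730741687408503440799/ 369060747198191951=1980.00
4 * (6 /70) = 12 /35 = 0.34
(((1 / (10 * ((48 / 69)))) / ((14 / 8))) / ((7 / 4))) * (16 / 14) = 92 / 1715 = 0.05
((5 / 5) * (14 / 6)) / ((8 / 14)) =49 / 12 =4.08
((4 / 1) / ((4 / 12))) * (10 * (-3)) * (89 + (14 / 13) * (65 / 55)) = -357480 / 11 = -32498.18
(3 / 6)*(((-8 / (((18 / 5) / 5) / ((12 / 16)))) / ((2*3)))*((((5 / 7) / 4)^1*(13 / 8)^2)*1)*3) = -21125 / 21504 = -0.98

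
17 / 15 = 1.13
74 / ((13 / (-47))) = -3478 / 13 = -267.54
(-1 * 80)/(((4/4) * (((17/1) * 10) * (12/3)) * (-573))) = 2/9741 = 0.00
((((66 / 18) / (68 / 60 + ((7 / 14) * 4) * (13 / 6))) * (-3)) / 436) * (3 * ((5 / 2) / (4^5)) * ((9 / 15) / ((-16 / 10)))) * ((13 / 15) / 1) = 6435 / 585760768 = 0.00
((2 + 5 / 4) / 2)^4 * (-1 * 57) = -1627977 / 4096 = -397.46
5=5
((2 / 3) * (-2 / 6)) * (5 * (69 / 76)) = -115 / 114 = -1.01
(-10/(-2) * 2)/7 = 10/7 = 1.43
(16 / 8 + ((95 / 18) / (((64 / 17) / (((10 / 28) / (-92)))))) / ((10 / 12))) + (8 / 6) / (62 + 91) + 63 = 2459441353 / 37836288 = 65.00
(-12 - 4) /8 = -2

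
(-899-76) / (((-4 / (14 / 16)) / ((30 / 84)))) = 4875 / 64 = 76.17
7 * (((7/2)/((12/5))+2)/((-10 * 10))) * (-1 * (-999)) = -193473/800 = -241.84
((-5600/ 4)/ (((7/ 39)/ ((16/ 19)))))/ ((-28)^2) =-7800/ 931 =-8.38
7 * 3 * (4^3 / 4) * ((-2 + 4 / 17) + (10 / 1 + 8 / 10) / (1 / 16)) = 4884768 / 85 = 57467.86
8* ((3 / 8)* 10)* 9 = 270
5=5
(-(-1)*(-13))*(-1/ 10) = 13/ 10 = 1.30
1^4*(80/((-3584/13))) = -65/224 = -0.29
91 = 91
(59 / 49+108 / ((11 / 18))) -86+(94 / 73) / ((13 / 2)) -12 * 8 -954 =-489961319 / 511511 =-957.87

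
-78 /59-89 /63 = -10165 /3717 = -2.73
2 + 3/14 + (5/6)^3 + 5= 11783/1512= 7.79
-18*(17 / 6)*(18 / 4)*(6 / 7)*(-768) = 1057536 / 7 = 151076.57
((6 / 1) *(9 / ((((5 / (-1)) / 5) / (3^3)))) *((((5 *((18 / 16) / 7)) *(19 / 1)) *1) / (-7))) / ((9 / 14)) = 4946.79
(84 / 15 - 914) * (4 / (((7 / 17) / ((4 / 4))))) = -308856 / 35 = -8824.46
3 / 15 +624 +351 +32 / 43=209828 / 215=975.94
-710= -710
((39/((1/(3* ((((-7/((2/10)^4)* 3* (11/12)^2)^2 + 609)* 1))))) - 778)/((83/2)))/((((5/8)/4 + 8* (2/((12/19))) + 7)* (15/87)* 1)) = 61216451.04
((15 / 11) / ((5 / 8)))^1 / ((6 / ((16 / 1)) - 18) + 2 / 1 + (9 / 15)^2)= -4800 / 33583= -0.14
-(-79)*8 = 632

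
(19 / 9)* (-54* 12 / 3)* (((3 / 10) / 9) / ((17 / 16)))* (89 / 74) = -54112 / 3145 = -17.21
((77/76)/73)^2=5929/30780304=0.00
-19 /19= -1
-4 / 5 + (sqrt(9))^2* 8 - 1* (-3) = 371 / 5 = 74.20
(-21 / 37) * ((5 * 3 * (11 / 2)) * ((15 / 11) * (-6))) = 14175 / 37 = 383.11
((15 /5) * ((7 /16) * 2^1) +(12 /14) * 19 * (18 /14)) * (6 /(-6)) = -9237 /392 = -23.56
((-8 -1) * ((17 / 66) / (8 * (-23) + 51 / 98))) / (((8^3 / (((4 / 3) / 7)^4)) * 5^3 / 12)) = 34 / 10903228875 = 0.00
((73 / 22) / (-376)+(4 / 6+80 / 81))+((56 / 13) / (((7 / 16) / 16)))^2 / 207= 121.54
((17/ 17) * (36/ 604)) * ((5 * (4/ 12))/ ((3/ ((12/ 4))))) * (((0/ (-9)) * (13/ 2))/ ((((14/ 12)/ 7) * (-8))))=0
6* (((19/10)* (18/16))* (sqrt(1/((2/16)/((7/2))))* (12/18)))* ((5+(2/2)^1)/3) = 171* sqrt(7)/5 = 90.48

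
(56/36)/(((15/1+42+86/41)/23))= 13202/21807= 0.61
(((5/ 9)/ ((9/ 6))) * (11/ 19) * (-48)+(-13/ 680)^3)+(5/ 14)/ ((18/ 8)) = -3814062789809/ 376375104000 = -10.13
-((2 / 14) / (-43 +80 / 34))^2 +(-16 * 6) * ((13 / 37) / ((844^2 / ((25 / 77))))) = -11754309233 / 423946929918743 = -0.00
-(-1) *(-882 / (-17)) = 882 / 17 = 51.88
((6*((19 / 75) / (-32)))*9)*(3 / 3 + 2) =-513 / 400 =-1.28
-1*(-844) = 844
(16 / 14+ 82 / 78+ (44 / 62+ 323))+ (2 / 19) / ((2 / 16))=52539764 / 160797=326.75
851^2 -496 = 723705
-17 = -17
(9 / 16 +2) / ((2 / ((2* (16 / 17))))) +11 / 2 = 7.91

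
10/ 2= 5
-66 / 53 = -1.25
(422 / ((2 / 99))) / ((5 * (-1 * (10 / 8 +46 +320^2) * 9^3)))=-9284 / 165964545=-0.00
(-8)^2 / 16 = 4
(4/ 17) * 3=0.71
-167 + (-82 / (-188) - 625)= -74407 / 94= -791.56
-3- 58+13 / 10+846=7863 / 10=786.30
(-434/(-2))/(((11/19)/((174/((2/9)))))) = 293482.64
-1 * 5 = -5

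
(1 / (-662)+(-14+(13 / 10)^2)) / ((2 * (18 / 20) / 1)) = -45279 / 6620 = -6.84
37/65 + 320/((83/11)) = 231871/5395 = 42.98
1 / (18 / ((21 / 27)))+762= 123451 / 162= 762.04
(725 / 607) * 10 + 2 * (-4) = 2394 / 607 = 3.94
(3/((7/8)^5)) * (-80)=-7864320/16807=-467.92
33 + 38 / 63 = 2117 / 63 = 33.60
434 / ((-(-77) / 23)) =1426 / 11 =129.64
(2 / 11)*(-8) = -16 / 11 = -1.45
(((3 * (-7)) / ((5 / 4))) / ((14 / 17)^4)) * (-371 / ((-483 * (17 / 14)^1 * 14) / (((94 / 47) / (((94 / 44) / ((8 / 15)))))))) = -22914232 / 27808725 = -0.82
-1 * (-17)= 17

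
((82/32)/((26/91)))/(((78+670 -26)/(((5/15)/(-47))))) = -287/3257664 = -0.00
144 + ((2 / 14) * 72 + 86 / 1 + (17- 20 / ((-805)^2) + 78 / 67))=2244258427 / 8683535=258.45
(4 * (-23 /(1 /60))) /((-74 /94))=259440 /37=7011.89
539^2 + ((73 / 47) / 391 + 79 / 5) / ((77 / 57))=2055560972981 / 7075145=290532.70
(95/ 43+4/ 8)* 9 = 2097/ 86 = 24.38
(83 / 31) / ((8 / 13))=1079 / 248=4.35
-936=-936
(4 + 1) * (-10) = -50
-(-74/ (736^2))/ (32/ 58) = 1073/ 4333568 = 0.00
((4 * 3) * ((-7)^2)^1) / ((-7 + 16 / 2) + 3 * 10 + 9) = 147 / 10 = 14.70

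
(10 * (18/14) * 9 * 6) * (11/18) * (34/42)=16830/49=343.47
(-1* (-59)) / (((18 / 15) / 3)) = 295 / 2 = 147.50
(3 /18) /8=1 /48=0.02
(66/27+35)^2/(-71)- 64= -481633/5751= -83.75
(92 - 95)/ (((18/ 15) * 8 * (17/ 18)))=-45/ 136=-0.33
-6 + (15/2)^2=201/4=50.25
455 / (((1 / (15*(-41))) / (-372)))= 104094900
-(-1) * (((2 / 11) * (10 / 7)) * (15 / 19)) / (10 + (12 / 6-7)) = 60 / 1463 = 0.04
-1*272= -272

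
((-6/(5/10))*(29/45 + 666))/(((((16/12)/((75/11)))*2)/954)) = -214642845/11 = -19512985.91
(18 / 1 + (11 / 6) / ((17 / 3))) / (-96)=-0.19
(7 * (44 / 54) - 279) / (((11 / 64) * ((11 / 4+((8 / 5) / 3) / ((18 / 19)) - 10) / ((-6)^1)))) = -360960 / 253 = -1426.72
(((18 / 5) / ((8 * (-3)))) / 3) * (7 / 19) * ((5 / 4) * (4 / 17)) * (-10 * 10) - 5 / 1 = -1440 / 323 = -4.46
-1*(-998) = 998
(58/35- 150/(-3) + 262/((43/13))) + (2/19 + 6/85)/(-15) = 954156646/7291725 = 130.85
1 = 1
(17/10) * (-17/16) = -289/160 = -1.81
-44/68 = -11/17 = -0.65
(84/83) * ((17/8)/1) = 357/166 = 2.15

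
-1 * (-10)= 10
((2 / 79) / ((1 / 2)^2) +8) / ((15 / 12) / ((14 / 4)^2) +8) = 31360 / 31363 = 1.00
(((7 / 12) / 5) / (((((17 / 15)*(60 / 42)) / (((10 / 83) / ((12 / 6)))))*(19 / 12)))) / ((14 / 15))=315 / 107236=0.00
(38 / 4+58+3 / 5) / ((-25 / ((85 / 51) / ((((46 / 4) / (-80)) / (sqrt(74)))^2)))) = -8600576 / 529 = -16258.18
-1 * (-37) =37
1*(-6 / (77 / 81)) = -486 / 77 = -6.31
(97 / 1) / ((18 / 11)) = 1067 / 18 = 59.28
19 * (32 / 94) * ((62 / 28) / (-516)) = -1178 / 42441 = -0.03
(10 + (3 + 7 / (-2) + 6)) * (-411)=-12741 / 2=-6370.50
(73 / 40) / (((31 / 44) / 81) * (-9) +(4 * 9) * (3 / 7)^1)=50589 / 425510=0.12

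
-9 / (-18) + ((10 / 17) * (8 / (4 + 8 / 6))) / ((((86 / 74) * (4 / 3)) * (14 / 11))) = 38783 / 40936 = 0.95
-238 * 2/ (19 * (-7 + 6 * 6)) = -476/ 551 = -0.86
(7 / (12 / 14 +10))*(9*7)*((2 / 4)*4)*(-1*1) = -3087 / 38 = -81.24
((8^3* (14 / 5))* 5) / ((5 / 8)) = 57344 / 5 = 11468.80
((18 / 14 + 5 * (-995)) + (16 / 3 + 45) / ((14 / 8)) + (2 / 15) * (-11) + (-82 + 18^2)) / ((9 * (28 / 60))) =-493964 / 441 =-1120.10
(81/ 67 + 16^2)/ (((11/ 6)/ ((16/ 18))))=275728/ 2211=124.71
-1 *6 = -6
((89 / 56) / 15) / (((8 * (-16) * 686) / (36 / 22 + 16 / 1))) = -8633 / 405672960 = -0.00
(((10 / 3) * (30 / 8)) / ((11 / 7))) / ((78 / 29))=5075 / 1716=2.96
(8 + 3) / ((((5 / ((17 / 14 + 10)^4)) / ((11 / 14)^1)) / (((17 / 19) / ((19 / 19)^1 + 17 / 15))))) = 3749334223371 / 326996992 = 11465.96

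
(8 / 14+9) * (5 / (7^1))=335 / 49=6.84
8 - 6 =2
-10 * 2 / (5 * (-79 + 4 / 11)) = 44 / 865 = 0.05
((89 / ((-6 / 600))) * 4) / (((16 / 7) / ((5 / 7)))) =-11125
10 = 10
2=2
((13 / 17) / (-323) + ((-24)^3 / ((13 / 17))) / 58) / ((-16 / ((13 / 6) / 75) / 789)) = 33938538599 / 76434720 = 444.02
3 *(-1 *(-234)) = 702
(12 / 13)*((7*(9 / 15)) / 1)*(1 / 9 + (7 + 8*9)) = 19936 / 65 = 306.71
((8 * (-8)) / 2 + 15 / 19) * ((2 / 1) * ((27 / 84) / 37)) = -0.54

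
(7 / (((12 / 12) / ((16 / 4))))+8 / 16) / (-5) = -57 / 10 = -5.70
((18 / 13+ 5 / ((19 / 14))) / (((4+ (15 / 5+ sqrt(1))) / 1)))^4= 9597924961 / 59553569296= 0.16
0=0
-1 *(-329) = 329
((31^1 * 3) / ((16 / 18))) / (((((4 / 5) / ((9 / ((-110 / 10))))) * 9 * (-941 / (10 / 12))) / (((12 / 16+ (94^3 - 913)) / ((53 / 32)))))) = 23147841825 / 4388824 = 5274.27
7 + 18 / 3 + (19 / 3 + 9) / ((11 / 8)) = 797 / 33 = 24.15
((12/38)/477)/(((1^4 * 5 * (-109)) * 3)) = -2/4939335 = -0.00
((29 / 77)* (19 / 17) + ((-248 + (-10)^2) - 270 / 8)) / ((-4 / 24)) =2848317 / 2618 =1087.97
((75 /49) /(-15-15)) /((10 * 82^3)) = -1 /108068128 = -0.00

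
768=768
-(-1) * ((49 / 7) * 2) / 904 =7 / 452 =0.02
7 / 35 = 1 / 5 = 0.20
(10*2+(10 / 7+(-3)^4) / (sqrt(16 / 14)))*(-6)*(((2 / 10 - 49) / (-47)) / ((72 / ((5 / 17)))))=-35197*sqrt(14) / 67116 - 1220 / 2397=-2.47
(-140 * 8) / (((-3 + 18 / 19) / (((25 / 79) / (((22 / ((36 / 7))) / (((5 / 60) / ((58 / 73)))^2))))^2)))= 0.00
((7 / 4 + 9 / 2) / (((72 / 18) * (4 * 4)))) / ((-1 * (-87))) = 25 / 22272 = 0.00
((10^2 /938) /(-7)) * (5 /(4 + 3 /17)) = -4250 /233093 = -0.02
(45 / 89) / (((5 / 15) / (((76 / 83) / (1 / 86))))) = 882360 / 7387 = 119.45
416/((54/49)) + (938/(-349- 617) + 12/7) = 1644143/4347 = 378.22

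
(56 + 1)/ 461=57/ 461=0.12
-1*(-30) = 30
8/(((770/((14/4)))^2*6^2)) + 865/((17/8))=1507176017/3702600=407.06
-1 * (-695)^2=-483025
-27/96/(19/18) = -81/304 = -0.27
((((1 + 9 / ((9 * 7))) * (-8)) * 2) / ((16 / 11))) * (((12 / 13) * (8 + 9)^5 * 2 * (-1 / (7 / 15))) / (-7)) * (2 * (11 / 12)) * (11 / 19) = -907118240160 / 84721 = -10707123.86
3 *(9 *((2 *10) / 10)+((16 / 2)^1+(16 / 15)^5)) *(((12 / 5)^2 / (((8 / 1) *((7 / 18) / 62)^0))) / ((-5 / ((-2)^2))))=-166338608 / 3515625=-47.31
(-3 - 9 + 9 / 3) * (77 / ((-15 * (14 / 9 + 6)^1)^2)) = -6237 / 115600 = -0.05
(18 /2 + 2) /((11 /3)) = 3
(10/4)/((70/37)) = 1.32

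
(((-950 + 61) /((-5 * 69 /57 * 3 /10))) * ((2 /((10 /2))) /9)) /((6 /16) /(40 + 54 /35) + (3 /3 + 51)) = 785904448 /1878428745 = 0.42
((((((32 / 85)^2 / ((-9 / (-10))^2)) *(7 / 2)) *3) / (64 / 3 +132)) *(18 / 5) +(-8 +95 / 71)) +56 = 582619953 / 11798425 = 49.38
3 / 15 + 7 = 36 / 5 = 7.20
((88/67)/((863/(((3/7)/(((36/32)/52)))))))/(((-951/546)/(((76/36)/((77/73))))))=-0.03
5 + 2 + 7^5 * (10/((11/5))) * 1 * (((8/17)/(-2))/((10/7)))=-2351671/187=-12575.78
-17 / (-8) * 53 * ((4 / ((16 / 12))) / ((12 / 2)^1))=901 / 16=56.31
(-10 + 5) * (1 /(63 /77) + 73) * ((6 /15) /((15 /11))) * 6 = -29392 /45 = -653.16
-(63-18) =-45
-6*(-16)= 96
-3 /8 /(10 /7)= -21 /80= -0.26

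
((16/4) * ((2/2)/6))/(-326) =-1/489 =-0.00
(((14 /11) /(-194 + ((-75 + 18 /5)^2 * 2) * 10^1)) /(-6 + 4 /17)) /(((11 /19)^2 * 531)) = -0.00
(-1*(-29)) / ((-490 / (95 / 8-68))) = 13021 / 3920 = 3.32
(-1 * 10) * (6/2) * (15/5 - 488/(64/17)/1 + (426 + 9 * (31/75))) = -181857/20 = -9092.85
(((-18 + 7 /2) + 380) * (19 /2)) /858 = 13889 /3432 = 4.05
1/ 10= 0.10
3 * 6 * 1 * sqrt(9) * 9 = 486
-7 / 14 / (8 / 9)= -0.56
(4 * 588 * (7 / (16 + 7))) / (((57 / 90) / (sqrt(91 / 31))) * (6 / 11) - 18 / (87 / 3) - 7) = -2420533815700 / 25750981401 - 1205775340 * sqrt(2821) / 25750981401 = -96.48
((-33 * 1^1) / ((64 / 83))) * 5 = -13695 / 64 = -213.98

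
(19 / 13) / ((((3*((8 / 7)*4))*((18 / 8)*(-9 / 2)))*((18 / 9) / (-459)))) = 2261 / 936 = 2.42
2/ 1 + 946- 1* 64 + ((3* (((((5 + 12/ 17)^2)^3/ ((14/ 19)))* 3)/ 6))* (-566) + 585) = -13436174998265645/ 337925966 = -39760706.04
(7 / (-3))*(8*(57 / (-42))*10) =760 / 3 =253.33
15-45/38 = 525/38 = 13.82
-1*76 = -76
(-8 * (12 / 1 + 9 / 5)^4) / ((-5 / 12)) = 2176043616 / 3125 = 696333.96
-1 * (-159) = 159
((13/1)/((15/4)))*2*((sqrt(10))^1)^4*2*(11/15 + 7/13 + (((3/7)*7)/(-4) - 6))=-68368/9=-7596.44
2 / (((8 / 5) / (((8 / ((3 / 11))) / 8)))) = 55 / 12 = 4.58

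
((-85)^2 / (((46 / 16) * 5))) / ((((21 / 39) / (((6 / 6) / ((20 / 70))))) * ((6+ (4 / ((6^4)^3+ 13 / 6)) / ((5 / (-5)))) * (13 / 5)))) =7549081148762 / 36047515509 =209.42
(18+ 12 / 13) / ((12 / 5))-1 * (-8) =413 / 26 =15.88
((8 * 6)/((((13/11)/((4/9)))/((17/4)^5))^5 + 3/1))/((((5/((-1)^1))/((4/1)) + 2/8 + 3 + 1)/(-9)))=-44609535138533882473468640958226603536/929365315386130586937625175965586251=-48.00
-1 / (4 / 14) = -7 / 2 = -3.50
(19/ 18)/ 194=19/ 3492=0.01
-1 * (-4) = 4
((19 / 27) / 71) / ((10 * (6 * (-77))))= -19 / 8856540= -0.00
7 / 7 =1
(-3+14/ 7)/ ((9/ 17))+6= 4.11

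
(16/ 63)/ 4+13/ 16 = 883/ 1008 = 0.88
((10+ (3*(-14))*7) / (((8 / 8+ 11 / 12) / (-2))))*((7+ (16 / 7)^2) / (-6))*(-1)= 680464 / 1127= 603.78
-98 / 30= -49 / 15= -3.27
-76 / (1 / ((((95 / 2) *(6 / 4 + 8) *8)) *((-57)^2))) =-891395640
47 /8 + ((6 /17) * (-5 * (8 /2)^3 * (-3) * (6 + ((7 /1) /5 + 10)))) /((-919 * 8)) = 634057 /124984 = 5.07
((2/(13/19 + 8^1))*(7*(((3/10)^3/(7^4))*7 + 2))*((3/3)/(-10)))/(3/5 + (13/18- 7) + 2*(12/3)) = -2058081/14822500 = -0.14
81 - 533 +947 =495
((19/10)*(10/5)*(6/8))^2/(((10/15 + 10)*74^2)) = 9747/70092800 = 0.00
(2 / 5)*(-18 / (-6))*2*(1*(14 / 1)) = 168 / 5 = 33.60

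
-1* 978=-978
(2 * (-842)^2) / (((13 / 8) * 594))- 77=5374415 / 3861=1391.97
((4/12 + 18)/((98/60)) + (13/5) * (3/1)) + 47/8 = 48803/1960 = 24.90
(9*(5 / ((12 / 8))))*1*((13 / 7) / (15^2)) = 26 / 105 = 0.25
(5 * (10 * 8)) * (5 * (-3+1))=-4000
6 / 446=3 / 223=0.01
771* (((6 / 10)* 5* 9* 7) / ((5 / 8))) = 1165752 / 5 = 233150.40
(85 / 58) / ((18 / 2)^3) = 85 / 42282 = 0.00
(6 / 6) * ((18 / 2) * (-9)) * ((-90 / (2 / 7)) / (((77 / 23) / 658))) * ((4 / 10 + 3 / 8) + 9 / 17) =4892996241 / 748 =6541438.82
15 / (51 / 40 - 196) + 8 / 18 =25756 / 70101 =0.37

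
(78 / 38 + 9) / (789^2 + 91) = 0.00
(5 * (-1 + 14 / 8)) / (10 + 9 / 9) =15 / 44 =0.34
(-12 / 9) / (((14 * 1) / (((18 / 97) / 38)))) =-6 / 12901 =-0.00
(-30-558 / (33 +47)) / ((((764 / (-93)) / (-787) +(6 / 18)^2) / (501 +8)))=-165296969703 / 1067560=-154836.23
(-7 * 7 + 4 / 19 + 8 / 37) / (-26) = 34147 / 18278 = 1.87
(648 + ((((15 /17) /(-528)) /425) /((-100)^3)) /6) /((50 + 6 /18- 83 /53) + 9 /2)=52406196480000053 /4307926480000000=12.17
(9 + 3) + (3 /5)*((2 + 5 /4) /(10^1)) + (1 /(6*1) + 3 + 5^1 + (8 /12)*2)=4339 /200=21.70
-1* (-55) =55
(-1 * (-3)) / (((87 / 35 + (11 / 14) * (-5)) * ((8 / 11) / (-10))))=5775 / 202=28.59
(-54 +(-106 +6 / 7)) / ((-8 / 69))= 38433 / 28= 1372.61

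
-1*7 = -7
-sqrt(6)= -2.45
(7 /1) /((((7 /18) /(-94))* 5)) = -1692 /5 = -338.40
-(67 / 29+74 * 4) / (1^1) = -8651 / 29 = -298.31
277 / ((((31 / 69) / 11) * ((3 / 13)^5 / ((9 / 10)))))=26020584733 / 2790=9326374.46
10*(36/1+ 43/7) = 2950/7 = 421.43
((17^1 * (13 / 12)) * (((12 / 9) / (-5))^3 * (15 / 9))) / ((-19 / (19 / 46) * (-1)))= -1768 / 139725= -0.01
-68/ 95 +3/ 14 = -667/ 1330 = -0.50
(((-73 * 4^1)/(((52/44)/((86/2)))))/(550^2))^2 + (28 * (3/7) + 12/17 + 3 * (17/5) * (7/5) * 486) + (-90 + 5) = 932605249397082/135794140625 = 6867.79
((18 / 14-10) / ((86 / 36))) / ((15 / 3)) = -1098 / 1505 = -0.73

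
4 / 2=2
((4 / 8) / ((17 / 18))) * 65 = 585 / 17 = 34.41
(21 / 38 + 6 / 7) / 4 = 375 / 1064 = 0.35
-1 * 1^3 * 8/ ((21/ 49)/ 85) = -4760/ 3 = -1586.67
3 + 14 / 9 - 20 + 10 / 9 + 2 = -37 / 3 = -12.33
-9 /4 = -2.25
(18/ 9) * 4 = 8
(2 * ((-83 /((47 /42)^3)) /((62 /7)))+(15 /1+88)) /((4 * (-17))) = -288461711 /218858884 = -1.32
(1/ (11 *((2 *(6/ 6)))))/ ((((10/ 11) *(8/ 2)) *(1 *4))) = 1/ 320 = 0.00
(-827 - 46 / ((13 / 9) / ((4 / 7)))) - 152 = -90745 / 91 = -997.20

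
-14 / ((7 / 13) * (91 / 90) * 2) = -90 / 7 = -12.86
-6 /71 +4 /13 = 206 /923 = 0.22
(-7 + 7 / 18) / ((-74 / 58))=3451 / 666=5.18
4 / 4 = 1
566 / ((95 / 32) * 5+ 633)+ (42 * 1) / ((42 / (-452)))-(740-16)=-24361544 / 20731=-1175.13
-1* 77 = -77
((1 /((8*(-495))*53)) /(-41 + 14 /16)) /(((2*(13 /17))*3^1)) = 17 /656871930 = 0.00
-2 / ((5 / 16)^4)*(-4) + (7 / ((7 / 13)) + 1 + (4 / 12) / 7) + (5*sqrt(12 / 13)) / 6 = 5*sqrt(39) / 39 + 11194423 / 13125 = 853.71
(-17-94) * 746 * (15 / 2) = -621045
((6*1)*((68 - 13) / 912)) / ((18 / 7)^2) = 2695 / 49248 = 0.05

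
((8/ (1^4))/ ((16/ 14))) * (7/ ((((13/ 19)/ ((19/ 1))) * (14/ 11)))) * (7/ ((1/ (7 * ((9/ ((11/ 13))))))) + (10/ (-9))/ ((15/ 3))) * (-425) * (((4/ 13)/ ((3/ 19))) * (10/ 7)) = -3006899862500/ 4563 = -658974328.84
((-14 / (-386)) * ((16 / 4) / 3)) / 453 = 28 / 262287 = 0.00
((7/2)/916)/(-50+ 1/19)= -133/1738568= -0.00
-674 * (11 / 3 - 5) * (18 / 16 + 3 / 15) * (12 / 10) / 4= 17861 / 50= 357.22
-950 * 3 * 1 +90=-2760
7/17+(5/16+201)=54869/272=201.72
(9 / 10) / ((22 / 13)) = 117 / 220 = 0.53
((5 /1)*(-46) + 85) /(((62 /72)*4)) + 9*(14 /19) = -20889 /589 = -35.47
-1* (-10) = 10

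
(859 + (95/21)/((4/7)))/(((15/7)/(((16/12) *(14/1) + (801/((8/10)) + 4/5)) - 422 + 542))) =4984087703/10800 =461489.60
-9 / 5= -1.80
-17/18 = -0.94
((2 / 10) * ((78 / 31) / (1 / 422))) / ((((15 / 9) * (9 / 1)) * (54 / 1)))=5486 / 20925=0.26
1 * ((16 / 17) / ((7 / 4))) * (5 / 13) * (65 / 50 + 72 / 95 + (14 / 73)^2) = 67868128 / 156635297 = 0.43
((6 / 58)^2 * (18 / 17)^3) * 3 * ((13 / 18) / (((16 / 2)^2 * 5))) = 28431 / 330546640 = 0.00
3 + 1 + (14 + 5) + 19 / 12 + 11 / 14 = 2131 / 84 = 25.37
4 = 4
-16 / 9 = -1.78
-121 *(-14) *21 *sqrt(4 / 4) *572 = 20348328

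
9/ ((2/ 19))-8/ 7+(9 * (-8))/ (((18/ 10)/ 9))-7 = -3957/ 14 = -282.64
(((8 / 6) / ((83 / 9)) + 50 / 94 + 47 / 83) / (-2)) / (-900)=202 / 292575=0.00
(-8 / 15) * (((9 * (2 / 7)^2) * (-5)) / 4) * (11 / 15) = 88 / 245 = 0.36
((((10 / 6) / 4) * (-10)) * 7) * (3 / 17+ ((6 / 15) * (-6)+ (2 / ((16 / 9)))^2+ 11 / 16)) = 51485 / 6528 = 7.89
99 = 99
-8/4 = -2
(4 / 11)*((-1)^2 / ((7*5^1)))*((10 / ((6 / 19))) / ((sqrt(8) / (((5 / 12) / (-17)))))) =-95*sqrt(2) / 47124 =-0.00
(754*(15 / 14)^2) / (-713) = -84825 / 69874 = -1.21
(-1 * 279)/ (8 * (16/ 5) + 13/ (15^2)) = -62775/ 5773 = -10.87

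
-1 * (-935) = 935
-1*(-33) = 33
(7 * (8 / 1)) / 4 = 14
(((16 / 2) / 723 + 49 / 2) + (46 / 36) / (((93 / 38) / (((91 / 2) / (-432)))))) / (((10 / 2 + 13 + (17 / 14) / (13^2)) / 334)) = 842062285950977 / 1856337001560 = 453.61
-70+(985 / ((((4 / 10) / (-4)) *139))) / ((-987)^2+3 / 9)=-14218016195 / 203114306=-70.00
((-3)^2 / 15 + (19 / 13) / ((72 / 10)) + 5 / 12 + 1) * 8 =10388 / 585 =17.76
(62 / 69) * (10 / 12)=155 / 207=0.75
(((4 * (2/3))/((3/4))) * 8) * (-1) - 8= -328/9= -36.44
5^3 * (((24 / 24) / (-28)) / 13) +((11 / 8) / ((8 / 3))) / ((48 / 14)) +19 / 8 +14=753951 / 46592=16.18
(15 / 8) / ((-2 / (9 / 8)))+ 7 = 761 / 128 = 5.95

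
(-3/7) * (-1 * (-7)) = -3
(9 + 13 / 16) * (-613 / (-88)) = 68.35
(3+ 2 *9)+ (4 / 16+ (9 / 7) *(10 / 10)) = 631 / 28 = 22.54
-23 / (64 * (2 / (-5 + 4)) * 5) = 0.04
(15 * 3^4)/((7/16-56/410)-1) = -3985200/2293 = -1737.99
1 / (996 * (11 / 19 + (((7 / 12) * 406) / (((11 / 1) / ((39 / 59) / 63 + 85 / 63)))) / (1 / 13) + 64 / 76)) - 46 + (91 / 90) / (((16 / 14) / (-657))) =-16553288766477 / 26389731310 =-627.26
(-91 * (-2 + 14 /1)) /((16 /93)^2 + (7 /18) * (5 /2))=-4197648 /3851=-1090.02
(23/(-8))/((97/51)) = -1173/776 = -1.51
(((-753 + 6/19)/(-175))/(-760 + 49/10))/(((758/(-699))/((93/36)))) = 1639621/120832780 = 0.01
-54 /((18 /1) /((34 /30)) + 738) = -51 /712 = -0.07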